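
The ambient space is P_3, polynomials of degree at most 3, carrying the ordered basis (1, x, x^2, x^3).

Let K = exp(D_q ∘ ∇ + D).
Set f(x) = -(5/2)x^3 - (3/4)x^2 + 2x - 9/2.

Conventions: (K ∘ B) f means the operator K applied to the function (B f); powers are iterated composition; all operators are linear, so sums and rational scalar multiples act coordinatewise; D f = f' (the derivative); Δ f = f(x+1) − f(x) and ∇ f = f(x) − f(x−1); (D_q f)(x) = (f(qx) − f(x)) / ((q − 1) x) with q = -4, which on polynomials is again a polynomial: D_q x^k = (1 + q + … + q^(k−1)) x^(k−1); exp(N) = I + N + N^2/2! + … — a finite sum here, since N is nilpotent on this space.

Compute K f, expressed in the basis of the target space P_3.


the result is g(x) = -(5/2)x^3 - (33/4)x^2 + (31/2)x + 4

order-1 term: -(15/2)x^2 + 21x + 8
order-2 term: -(15/2)x + 3
order-3 term: -5/2
the series for exp(D_q ∘ ∇ + D) f terminates at order 3
exp(D_q ∘ ∇ + D) f = -(5/2)x^3 - (33/4)x^2 + (31/2)x + 4


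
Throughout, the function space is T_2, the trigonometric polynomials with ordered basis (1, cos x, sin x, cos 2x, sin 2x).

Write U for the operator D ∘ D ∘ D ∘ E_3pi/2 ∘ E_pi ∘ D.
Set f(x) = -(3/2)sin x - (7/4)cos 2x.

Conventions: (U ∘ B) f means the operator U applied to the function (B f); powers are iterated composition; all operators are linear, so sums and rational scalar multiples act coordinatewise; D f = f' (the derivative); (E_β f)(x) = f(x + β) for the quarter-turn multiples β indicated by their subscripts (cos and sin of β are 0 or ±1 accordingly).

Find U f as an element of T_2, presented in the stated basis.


D f = -(3/2)cos x + (7/2)sin 2x
E_pi D f = (3/2)cos x + (7/2)sin 2x
E_3pi/2 E_pi D f = (3/2)sin x - (7/2)sin 2x
D (E_3pi/2 ∘ E_pi ∘ D) f = (3/2)cos x - 7cos 2x
D D (E_3pi/2 ∘ E_pi ∘ D) f = -(3/2)sin x + 14sin 2x
D (D ∘ D) (E_3pi/2 ∘ E_pi ∘ D) f = -(3/2)cos x + 28cos 2x

the image equals g(x) = -(3/2)cos x + 28cos 2x


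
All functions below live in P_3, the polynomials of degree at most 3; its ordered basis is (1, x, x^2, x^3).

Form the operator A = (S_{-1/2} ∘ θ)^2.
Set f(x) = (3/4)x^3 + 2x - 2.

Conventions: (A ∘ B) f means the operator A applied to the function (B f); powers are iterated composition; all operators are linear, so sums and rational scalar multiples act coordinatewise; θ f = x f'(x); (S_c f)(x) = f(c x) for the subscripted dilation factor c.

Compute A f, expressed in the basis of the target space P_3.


θ f = (9/4)x^3 + 2x
S_{-1/2} θ f = -(9/32)x^3 - x
θ (S_{-1/2} ∘ θ) f = -(27/32)x^3 - x
S_{-1/2} θ (S_{-1/2} ∘ θ) f = (27/256)x^3 + (1/2)x

the result is g(x) = (27/256)x^3 + (1/2)x


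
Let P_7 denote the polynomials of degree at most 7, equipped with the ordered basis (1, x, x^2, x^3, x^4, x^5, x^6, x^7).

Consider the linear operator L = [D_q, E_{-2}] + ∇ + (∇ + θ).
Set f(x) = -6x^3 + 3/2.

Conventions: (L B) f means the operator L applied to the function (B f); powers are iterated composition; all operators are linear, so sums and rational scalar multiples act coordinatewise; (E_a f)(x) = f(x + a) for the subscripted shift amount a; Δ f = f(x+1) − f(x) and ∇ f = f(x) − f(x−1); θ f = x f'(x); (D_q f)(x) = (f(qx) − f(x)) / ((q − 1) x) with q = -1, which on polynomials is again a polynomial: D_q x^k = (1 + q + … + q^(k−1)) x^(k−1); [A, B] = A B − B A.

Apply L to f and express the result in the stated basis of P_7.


the image equals g(x) = -18x^3 - 36x^2 + 12x - 60

E_{-2} f = -6x^3 + 36x^2 - 72x + 99/2
D_q E_{-2} f = -6x^2 - 72
D_q f = -6x^2
E_{-2} D_q f = -6x^2 + 24x - 24
[D_q, E_{-2}] f = -24x - 48
∇ f = -18x^2 + 18x - 6
∇ f = -18x^2 + 18x - 6
θ f = -18x^3
(∇ + θ) f = -18x^3 - 18x^2 + 18x - 6
([D_q, E_{-2}] + ∇ + (∇ + θ)) f = -18x^3 - 36x^2 + 12x - 60


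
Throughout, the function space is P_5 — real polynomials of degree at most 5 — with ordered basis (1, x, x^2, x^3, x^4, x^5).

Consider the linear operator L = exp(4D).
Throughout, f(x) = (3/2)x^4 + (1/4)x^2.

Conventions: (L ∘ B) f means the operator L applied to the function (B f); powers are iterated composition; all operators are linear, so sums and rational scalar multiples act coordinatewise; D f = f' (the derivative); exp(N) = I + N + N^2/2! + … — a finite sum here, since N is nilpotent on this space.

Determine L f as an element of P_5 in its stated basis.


order-1 term: 24x^3 + 2x
order-2 term: 144x^2 + 4
order-3 term: 384x
order-4 term: 384
the series for exp(4D) f terminates at order 4
exp(4D) f = (3/2)x^4 + 24x^3 + (577/4)x^2 + 386x + 388

the result is g(x) = (3/2)x^4 + 24x^3 + (577/4)x^2 + 386x + 388


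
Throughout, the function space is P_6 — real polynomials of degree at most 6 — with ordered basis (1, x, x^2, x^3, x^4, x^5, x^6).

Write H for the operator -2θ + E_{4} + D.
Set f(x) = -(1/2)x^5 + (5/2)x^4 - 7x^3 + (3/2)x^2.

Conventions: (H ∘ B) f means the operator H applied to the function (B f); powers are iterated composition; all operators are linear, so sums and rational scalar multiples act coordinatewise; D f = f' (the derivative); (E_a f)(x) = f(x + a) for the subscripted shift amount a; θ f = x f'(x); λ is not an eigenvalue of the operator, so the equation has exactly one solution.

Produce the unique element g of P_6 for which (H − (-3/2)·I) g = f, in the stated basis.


the image equals g(x) = (1/15)x^5 - (5/33)x^4 + (46/11)x^3 + (5897/99)x^2 - (166900/99)x + 789704/275

write g with unknown coordinates in the stated basis and equate coefficients in (H − (-3/2)·I) g = f
solving from the highest basis element down gives g = (1/15)x^5 - (5/33)x^4 + (46/11)x^3 + (5897/99)x^2 - (166900/99)x + 789704/275
check: H g = -(3/5)x^5 + (30/11)x^4 - (146/11)x^3 - (2899/33)x^2 + (83450/33)x - 1184556/275
so H g − (-3/2)·g = -(1/2)x^5 + (5/2)x^4 - 7x^3 + (3/2)x^2 = f ✓


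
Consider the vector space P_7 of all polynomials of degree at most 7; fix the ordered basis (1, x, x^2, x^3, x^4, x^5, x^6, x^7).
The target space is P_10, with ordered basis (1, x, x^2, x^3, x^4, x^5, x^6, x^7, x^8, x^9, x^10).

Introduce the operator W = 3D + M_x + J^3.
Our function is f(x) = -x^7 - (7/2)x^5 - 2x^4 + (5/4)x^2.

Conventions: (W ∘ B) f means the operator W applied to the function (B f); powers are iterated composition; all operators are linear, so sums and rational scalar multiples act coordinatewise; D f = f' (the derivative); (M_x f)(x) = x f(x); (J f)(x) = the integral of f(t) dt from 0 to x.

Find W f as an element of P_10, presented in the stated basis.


the result is g(x) = -(1/720)x^10 - (97/96)x^8 - (1/105)x^7 - (49/2)x^6 - (95/48)x^5 - (105/2)x^4 - (91/4)x^3 + (15/2)x

D f = -7x^6 - (35/2)x^4 - 8x^3 + (5/2)x
(3D) f = -21x^6 - (105/2)x^4 - 24x^3 + (15/2)x
M_x f = -x^8 - (7/2)x^6 - 2x^5 + (5/4)x^3
J f = -(1/8)x^8 - (7/12)x^6 - (2/5)x^5 + (5/12)x^3
J J f = -(1/72)x^9 - (1/12)x^7 - (1/15)x^6 + (5/48)x^4
J J J f = -(1/720)x^10 - (1/96)x^8 - (1/105)x^7 + (1/48)x^5
(3D + M_x + J^3) f = -(1/720)x^10 - (97/96)x^8 - (1/105)x^7 - (49/2)x^6 - (95/48)x^5 - (105/2)x^4 - (91/4)x^3 + (15/2)x


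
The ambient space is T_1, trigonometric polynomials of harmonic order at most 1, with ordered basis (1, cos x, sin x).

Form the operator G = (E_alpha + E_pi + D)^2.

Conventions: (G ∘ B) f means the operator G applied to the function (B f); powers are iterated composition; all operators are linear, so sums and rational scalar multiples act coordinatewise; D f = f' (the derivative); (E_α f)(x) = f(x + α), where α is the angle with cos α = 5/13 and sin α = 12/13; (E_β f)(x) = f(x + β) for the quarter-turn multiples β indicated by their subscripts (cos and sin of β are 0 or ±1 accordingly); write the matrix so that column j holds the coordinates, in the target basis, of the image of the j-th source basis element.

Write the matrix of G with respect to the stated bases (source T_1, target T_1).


the matrix is [[4, 0, 0]; [0, -561/169, -400/169]; [0, 400/169, -561/169]] (rows listed top to bottom)

image of 1: 4
image of cos x: -(561/169)cos x + (400/169)sin x
image of sin x: -(400/169)cos x - (561/169)sin x
each image's coordinates form column j of the matrix


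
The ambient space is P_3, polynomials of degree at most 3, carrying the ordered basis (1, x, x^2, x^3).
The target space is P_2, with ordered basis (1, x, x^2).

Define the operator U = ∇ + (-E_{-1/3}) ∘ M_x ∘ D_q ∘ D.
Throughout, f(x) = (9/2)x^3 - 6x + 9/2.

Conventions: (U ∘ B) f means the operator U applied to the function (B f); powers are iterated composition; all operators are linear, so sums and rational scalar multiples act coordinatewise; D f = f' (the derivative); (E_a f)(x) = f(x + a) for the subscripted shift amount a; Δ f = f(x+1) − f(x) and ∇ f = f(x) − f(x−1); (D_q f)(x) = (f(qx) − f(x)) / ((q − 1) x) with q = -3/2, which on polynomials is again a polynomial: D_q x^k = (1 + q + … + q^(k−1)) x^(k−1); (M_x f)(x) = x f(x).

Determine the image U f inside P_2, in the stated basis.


∇ f = (27/2)x^2 - (27/2)x - 3/2
D f = (27/2)x^2 - 6
D_q D f = -(27/4)x
M_x (D_q ∘ D) f = -(27/4)x^2
E_{-1/3} M_x (D_q ∘ D) f = -(27/4)x^2 + (9/2)x - 3/4
(-E_{-1/3}) M_x (D_q ∘ D) f = (27/4)x^2 - (9/2)x + 3/4
(∇ + (-E_{-1/3}) ∘ M_x ∘ D_q ∘ D) f = (81/4)x^2 - 18x - 3/4

g(x) = (81/4)x^2 - 18x - 3/4


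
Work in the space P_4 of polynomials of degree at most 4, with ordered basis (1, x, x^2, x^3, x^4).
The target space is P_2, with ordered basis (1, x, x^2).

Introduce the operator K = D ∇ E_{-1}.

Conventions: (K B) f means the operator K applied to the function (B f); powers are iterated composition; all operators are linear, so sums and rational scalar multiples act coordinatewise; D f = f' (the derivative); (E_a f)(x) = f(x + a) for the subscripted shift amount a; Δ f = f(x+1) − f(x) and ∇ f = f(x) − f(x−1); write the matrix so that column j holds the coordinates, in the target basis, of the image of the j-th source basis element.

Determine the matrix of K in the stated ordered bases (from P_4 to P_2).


image of 1: 0
image of x: 0
image of x^2: 2
image of x^3: 6x - 9
image of x^4: 12x^2 - 36x + 28
each image's coordinates form column j of the matrix

the matrix is [[0, 0, 2, -9, 28]; [0, 0, 0, 6, -36]; [0, 0, 0, 0, 12]] (rows listed top to bottom)


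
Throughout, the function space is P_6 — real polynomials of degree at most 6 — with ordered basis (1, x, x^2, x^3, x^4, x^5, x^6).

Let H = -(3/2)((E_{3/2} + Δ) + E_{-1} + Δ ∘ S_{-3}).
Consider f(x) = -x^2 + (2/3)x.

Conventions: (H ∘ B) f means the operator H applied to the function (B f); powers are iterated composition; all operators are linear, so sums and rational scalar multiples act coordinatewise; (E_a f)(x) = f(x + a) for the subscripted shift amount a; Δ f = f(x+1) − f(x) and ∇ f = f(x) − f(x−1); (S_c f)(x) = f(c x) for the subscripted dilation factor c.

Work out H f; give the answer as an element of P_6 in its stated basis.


E_{3/2} f = -x^2 - (7/3)x - 5/4
Δ f = -2x - 1/3
(E_{3/2} + Δ) f = -x^2 - (13/3)x - 19/12
E_{-1} f = -x^2 + (8/3)x - 5/3
S_{-3} f = -9x^2 - 2x
Δ S_{-3} f = -18x - 11
((E_{3/2} + Δ) + E_{-1} + Δ ∘ S_{-3}) f = -2x^2 - (59/3)x - 57/4
(-(3/2)((E_{3/2} + Δ) + E_{-1} + Δ ∘ S_{-3})) f = 3x^2 + (59/2)x + 171/8

the result is g(x) = 3x^2 + (59/2)x + 171/8


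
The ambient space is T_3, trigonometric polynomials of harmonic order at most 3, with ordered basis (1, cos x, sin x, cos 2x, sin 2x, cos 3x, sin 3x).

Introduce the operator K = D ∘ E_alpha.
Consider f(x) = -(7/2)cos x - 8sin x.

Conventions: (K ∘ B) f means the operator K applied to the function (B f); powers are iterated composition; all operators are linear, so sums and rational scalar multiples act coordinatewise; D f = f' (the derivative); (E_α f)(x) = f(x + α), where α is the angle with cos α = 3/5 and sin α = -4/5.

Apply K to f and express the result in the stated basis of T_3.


E_alpha f = (43/10)cos x - (38/5)sin x
D E_alpha f = -(38/5)cos x - (43/10)sin x

the result is g(x) = -(38/5)cos x - (43/10)sin x


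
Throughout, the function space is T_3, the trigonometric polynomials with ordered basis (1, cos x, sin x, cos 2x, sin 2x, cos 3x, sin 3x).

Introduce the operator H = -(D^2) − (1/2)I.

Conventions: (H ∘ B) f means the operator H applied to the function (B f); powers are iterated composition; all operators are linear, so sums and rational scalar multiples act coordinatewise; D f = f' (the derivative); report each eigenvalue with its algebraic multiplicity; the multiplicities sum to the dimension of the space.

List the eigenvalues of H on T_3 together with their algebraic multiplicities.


λ = -1/2 (multiplicity 1), λ = 1/2 (multiplicity 2), λ = 7/2 (multiplicity 2), λ = 17/2 (multiplicity 2)

image of 1: -1/2
image of cos x: (1/2)cos x
image of sin x: (1/2)sin x
image of cos 2x: (7/2)cos 2x
image of sin 2x: (7/2)sin 2x
image of cos 3x: (17/2)cos 3x
image of sin 3x: (17/2)sin 3x
the matrix is diagonal; its diagonal is (-1/2, 1/2, 1/2, 7/2, 7/2, 17/2, 17/2)
for a triangular matrix the eigenvalues are the diagonal entries, with algebraic multiplicity their repetition count


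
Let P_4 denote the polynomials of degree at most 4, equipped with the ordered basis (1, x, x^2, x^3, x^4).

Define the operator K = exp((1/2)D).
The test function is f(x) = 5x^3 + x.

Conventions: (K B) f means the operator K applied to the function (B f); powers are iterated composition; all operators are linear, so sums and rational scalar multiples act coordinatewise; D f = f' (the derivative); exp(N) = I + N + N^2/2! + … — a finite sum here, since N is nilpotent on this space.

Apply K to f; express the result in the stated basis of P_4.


the image equals g(x) = 5x^3 + (15/2)x^2 + (19/4)x + 9/8

order-1 term: (15/2)x^2 + 1/2
order-2 term: (15/4)x
order-3 term: 5/8
the series for exp((1/2)D) f terminates at order 3
exp((1/2)D) f = 5x^3 + (15/2)x^2 + (19/4)x + 9/8


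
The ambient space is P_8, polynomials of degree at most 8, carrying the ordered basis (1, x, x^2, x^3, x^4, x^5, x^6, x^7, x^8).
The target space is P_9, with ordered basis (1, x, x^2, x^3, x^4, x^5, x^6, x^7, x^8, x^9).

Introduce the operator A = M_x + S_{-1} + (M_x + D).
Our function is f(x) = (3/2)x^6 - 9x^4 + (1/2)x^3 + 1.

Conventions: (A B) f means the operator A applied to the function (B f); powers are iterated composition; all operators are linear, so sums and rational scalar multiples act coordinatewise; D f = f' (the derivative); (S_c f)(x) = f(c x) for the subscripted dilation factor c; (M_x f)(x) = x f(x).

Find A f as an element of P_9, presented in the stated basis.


M_x f = (3/2)x^7 - 9x^5 + (1/2)x^4 + x
S_{-1} f = (3/2)x^6 - 9x^4 - (1/2)x^3 + 1
M_x f = (3/2)x^7 - 9x^5 + (1/2)x^4 + x
D f = 9x^5 - 36x^3 + (3/2)x^2
(M_x + D) f = (3/2)x^7 + (1/2)x^4 - 36x^3 + (3/2)x^2 + x
(M_x + S_{-1} + (M_x + D)) f = 3x^7 + (3/2)x^6 - 9x^5 - 8x^4 - (73/2)x^3 + (3/2)x^2 + 2x + 1

the result is g(x) = 3x^7 + (3/2)x^6 - 9x^5 - 8x^4 - (73/2)x^3 + (3/2)x^2 + 2x + 1


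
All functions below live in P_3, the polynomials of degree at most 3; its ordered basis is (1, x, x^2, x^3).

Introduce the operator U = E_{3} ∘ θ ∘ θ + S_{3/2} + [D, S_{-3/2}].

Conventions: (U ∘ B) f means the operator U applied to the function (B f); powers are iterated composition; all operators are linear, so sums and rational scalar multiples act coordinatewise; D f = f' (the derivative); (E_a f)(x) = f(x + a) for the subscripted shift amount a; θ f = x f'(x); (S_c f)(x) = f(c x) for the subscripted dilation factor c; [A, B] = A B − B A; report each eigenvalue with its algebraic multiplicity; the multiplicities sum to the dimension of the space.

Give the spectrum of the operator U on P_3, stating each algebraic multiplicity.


λ = 1 (multiplicity 1), λ = 5/2 (multiplicity 1), λ = 25/4 (multiplicity 1), λ = 99/8 (multiplicity 1)

image of 1: 1
image of x: (5/2)x + 1/2
image of x^2: (25/4)x^2 + (63/2)x + 36
image of x^3: (99/8)x^3 + (513/8)x^2 + 243x + 243
the matrix is upper triangular; its diagonal is (1, 5/2, 25/4, 99/8)
for a triangular matrix the eigenvalues are the diagonal entries, with algebraic multiplicity their repetition count


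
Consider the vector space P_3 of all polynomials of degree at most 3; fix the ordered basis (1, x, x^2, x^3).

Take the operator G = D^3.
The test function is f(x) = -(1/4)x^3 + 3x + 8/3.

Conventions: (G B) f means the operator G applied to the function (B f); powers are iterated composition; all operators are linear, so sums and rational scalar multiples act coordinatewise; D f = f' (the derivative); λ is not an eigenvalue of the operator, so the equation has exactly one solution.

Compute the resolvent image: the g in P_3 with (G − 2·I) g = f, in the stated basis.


the image equals g(x) = (1/8)x^3 - (3/2)x - 23/24

write g with unknown coordinates in the stated basis and equate coefficients in (G − 2·I) g = f
solving from the highest basis element down gives g = (1/8)x^3 - (3/2)x - 23/24
check: G g = 3/4
so G g − 2·g = -(1/4)x^3 + 3x + 8/3 = f ✓


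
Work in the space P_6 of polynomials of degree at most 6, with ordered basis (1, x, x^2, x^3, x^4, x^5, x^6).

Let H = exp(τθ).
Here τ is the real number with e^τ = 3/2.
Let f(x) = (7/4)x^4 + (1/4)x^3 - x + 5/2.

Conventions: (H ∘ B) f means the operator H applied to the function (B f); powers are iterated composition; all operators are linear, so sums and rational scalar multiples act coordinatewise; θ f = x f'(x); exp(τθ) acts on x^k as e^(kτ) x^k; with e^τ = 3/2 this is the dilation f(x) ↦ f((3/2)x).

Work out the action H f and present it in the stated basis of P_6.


the image equals g(x) = (567/64)x^4 + (27/32)x^3 - (3/2)x + 5/2

exp(τθ) x^k = e^(kτ) x^k; with e^τ = 3/2 this sends x^k to (3/2)^k x^k
x ↦ 3/2 x
x^3 ↦ 27/8 x^3
x^4 ↦ 81/16 x^4
applying this coordinatewise to f: exp(τθ) f = (567/64)x^4 + (27/32)x^3 - (3/2)x + 5/2


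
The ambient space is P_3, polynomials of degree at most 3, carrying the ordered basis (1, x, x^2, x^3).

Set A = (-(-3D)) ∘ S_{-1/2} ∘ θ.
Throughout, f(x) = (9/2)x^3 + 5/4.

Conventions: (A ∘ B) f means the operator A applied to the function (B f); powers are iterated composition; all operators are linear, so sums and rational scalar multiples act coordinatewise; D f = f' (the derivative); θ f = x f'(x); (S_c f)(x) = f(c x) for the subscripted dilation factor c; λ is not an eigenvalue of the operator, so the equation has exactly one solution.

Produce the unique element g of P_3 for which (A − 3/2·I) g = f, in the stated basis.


write g with unknown coordinates in the stated basis and equate coefficients in (A − 3/2·I) g = f
solving from the highest basis element down gives g = -3x^3 + (27/4)x^2 + (27/2)x - 43/3
check: A g = (81/8)x^2 + (81/4)x - 81/4
so A g − 3/2·g = (9/2)x^3 + 5/4 = f ✓

g(x) = -3x^3 + (27/4)x^2 + (27/2)x - 43/3


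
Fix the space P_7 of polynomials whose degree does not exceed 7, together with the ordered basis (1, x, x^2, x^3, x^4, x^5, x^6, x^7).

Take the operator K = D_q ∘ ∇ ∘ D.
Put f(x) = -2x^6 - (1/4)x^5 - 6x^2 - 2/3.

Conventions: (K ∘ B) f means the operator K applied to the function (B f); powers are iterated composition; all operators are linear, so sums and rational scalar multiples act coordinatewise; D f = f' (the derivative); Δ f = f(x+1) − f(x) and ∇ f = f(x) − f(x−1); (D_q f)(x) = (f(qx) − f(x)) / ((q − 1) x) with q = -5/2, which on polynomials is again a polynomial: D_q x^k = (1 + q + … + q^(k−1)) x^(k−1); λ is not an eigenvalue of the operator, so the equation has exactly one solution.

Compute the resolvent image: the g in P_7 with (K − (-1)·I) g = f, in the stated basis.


write g with unknown coordinates in the stated basis and equate coefficients in (K − (-1)·I) g = f
solving from the highest basis element down gives g = -2x^6 - (1/4)x^5 - (1305/2)x^3 - (2209/4)x^2 - (675/4)x + 11578/3
check: K g = (1305/2)x^3 + (2185/4)x^2 + (675/4)x - 3860
so K g − (-1)·g = -2x^6 - (1/4)x^5 - 6x^2 - 2/3 = f ✓

the image equals g(x) = -2x^6 - (1/4)x^5 - (1305/2)x^3 - (2209/4)x^2 - (675/4)x + 11578/3


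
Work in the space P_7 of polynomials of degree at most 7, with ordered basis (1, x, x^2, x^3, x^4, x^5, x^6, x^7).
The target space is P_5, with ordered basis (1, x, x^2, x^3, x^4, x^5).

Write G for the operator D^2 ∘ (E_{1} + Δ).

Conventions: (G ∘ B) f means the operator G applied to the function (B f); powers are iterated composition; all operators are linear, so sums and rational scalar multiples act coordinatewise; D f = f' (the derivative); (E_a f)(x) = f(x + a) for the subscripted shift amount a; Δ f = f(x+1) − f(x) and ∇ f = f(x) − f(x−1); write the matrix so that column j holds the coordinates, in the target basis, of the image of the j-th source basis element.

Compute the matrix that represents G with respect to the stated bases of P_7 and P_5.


the matrix is [[0, 0, 2, 12, 24, 40, 60, 84]; [0, 0, 0, 6, 48, 120, 240, 420]; [0, 0, 0, 0, 12, 120, 360, 840]; [0, 0, 0, 0, 0, 20, 240, 840]; [0, 0, 0, 0, 0, 0, 30, 420]; [0, 0, 0, 0, 0, 0, 0, 42]] (rows listed top to bottom)

image of 1: 0
image of x: 0
image of x^2: 2
image of x^3: 6x + 12
image of x^4: 12x^2 + 48x + 24
image of x^5: 20x^3 + 120x^2 + 120x + 40
image of x^6: 30x^4 + 240x^3 + 360x^2 + 240x + 60
image of x^7: 42x^5 + 420x^4 + 840x^3 + 840x^2 + 420x + 84
each image's coordinates form column j of the matrix


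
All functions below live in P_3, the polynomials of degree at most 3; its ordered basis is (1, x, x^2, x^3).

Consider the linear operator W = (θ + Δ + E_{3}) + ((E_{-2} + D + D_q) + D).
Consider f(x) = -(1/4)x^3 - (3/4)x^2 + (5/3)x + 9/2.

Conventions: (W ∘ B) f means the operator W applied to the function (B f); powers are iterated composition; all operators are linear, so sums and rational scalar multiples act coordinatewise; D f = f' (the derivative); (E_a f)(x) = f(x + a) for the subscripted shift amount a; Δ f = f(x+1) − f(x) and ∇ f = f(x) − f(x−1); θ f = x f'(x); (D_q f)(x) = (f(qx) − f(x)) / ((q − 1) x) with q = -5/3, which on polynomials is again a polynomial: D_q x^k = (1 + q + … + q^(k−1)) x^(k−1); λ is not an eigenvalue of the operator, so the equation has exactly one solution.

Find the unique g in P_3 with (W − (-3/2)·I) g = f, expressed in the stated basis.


write g with unknown coordinates in the stated basis and equate coefficients in (W − (-3/2)·I) g = f
solving from the highest basis element down gives g = -(1/26)x^3 - (97/2574)x^2 + (2498/3159)x + 128087/243243
check: W g = -(5/26)x^3 - (595/858)x^2 + (506/1053)x + 300821/81081
so W g − (-3/2)·g = -(1/4)x^3 - (3/4)x^2 + (5/3)x + 9/2 = f ✓

the image equals g(x) = -(1/26)x^3 - (97/2574)x^2 + (2498/3159)x + 128087/243243


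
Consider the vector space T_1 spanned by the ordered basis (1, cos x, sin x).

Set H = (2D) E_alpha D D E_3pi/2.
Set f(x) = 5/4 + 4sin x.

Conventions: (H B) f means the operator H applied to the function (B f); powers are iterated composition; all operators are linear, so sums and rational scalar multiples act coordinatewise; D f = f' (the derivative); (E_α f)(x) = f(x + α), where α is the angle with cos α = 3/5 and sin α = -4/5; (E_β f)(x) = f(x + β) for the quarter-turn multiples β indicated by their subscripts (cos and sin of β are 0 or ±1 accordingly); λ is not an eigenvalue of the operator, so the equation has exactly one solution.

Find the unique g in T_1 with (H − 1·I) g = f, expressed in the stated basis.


the image equals g(x) = -5/4 - (32/37)cos x - (44/37)sin x

write g with unknown coordinates in the stated basis and equate coefficients in (H − 1·I) g = f
solving from the highest basis element down gives g = -5/4 - (32/37)cos x - (44/37)sin x
check: H g = -(32/37)cos x + (104/37)sin x
so H g − 1·g = 5/4 + 4sin x = f ✓


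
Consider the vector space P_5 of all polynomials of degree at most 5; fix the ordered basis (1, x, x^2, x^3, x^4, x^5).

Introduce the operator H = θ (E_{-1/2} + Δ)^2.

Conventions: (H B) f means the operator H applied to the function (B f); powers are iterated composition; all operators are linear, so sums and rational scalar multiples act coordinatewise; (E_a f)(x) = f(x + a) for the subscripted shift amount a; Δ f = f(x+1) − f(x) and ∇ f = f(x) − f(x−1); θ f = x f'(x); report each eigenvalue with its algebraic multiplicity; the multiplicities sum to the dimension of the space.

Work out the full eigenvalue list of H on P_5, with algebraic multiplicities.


image of 1: 0
image of x: x
image of x^2: 2x^2 + 2x
image of x^3: 3x^3 + 6x^2 + 9x
image of x^4: 4x^4 + 12x^3 + 36x^2 + 22x
image of x^5: 5x^5 + 20x^4 + 90x^3 + 110x^2 + 75x
the matrix is upper triangular; its diagonal is (0, 1, 2, 3, 4, 5)
for a triangular matrix the eigenvalues are the diagonal entries, with algebraic multiplicity their repetition count

λ = 0 (multiplicity 1), λ = 1 (multiplicity 1), λ = 2 (multiplicity 1), λ = 3 (multiplicity 1), λ = 4 (multiplicity 1), λ = 5 (multiplicity 1)


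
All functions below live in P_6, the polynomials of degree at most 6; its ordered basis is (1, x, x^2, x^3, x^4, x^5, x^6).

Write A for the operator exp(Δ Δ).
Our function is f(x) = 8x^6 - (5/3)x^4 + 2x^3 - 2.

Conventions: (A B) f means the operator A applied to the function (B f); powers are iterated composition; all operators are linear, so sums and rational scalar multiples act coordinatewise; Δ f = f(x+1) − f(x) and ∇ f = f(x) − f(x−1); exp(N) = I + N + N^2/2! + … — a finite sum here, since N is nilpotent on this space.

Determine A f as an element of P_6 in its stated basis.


order-1 term: 240x^4 + 960x^3 + 1660x^2 + 1412x + 1454/3
order-2 term: 1440x^2 + 5760x + 6220
order-3 term: 960
the series for exp(Δ Δ) f terminates at order 3
exp(Δ Δ) f = 8x^6 + (715/3)x^4 + 962x^3 + 3100x^2 + 7172x + 22988/3

the image equals g(x) = 8x^6 + (715/3)x^4 + 962x^3 + 3100x^2 + 7172x + 22988/3


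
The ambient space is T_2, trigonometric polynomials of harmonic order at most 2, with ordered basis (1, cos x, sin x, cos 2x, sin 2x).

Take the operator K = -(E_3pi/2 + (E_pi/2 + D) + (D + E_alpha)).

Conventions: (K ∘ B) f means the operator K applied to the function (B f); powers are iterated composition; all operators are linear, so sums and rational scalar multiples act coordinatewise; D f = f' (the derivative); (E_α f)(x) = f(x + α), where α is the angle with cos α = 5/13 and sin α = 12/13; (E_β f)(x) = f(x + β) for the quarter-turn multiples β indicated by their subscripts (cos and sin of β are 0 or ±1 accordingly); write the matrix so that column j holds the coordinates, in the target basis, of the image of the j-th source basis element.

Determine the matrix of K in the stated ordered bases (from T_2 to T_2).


image of 1: -3
image of cos x: -(5/13)cos x + (38/13)sin x
image of sin x: -(38/13)cos x - (5/13)sin x
image of cos 2x: (457/169)cos 2x + (796/169)sin 2x
image of sin 2x: -(796/169)cos 2x + (457/169)sin 2x
each image's coordinates form column j of the matrix

the matrix is [[-3, 0, 0, 0, 0]; [0, -5/13, -38/13, 0, 0]; [0, 38/13, -5/13, 0, 0]; [0, 0, 0, 457/169, -796/169]; [0, 0, 0, 796/169, 457/169]] (rows listed top to bottom)


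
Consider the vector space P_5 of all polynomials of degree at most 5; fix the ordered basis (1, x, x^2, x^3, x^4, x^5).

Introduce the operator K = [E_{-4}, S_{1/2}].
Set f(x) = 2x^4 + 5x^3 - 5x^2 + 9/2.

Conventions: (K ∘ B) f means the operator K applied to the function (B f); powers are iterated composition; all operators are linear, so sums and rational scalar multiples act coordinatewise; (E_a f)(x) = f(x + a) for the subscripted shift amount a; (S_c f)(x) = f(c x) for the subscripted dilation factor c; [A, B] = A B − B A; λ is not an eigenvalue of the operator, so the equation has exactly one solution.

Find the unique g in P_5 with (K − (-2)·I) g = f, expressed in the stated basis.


the result is g(x) = x^4 + 2x^3 + 5x^2 - 43x + 557/4

write g with unknown coordinates in the stated basis and equate coefficients in (K − (-2)·I) g = f
solving from the highest basis element down gives g = x^4 + 2x^3 + 5x^2 - 43x + 557/4
check: K g = x^3 - 15x^2 + 86x - 274
so K g − (-2)·g = 2x^4 + 5x^3 - 5x^2 + 9/2 = f ✓


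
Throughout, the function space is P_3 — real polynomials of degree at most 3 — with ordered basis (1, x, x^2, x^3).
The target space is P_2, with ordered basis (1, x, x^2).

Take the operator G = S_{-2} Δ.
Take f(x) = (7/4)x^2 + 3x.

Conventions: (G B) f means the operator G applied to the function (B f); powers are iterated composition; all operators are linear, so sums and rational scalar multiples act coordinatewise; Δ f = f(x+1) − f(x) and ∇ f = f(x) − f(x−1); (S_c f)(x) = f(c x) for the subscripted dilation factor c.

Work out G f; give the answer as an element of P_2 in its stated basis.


Δ f = (7/2)x + 19/4
S_{-2} Δ f = -7x + 19/4

the result is g(x) = -7x + 19/4


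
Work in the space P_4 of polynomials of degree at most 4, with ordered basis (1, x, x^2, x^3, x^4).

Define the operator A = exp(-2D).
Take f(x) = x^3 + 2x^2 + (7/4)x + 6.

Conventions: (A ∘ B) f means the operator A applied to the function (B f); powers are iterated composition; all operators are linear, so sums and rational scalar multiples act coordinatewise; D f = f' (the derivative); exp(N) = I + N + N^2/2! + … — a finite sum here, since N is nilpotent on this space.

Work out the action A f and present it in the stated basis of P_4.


order-1 term: -6x^2 - 8x - 7/2
order-2 term: 12x + 8
order-3 term: -8
the series for exp(-2D) f terminates at order 3
exp(-2D) f = x^3 - 4x^2 + (23/4)x + 5/2

the image equals g(x) = x^3 - 4x^2 + (23/4)x + 5/2


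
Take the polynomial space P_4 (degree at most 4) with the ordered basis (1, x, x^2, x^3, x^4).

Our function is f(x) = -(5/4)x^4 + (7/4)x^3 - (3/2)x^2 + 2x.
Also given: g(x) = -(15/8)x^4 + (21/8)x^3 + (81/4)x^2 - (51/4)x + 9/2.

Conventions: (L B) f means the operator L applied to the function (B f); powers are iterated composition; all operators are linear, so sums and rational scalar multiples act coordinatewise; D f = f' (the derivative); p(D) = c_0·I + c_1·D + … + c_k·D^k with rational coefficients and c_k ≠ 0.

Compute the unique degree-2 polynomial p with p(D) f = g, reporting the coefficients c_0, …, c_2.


p(D) = (3/2)·I − (3/2)·D^2, i.e. c_0 = 3/2, c_1 = 0, c_2 = -3/2

D^0 f = -(5/4)x^4 + (7/4)x^3 - (3/2)x^2 + 2x
D^1 f = -5x^3 + (21/4)x^2 - 3x + 2
D^2 f = -15x^2 + (21/2)x - 3
matching coefficients of g against c_0 f + c_1 Df + … from the top degree down determines the c_i
solution: c_0 = 3/2, c_1 = 0, c_2 = -3/2


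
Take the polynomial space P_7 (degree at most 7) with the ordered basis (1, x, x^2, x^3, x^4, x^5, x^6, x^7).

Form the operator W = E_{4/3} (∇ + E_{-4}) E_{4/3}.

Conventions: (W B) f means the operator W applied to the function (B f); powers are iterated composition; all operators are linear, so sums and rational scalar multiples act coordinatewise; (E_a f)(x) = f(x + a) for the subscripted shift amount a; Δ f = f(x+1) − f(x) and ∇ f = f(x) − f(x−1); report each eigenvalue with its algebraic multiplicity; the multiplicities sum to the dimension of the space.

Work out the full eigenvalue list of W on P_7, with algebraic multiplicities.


λ = 1 (multiplicity 8)

image of 1: 1
image of x: x - 1/3
image of x^2: x^2 - (2/3)x + 55/9
image of x^3: x^3 - x^2 + (55/3)x + 323/27
image of x^4: x^4 - (4/3)x^3 + (110/3)x^2 + (1292/27)x + 3727/81
image of x^5: x^5 - (5/3)x^4 + (550/9)x^3 + (3230/27)x^2 + (18635/81)x + 28619/243
image of x^6: x^6 - 2x^5 + (275/3)x^4 + (6460/27)x^3 + (18635/27)x^2 + (57238/81)x + 250615/729
image of x^7: x^7 - (7/3)x^6 + (385/3)x^5 + (11305/27)x^4 + (130445/81)x^3 + (200333/81)x^2 + (1754305/729)x + 2002643/2187
the matrix is upper triangular; its diagonal is (1, 1, 1, 1, 1, 1, 1, 1)
for a triangular matrix the eigenvalues are the diagonal entries, with algebraic multiplicity their repetition count


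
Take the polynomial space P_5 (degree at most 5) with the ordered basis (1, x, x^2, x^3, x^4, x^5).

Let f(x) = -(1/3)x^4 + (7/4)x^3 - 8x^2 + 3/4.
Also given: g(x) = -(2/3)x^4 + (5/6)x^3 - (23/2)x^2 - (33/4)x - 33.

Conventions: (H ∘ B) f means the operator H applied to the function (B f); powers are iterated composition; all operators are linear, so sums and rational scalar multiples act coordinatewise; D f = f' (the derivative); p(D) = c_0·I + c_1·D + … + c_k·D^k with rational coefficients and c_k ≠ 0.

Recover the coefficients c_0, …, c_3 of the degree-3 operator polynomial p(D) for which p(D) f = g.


p(D) = 2·I + 2·D + (3/2)·D^2 − D^3, i.e. c_0 = 2, c_1 = 2, c_2 = 3/2, c_3 = -1

D^0 f = -(1/3)x^4 + (7/4)x^3 - 8x^2 + 3/4
D^1 f = -(4/3)x^3 + (21/4)x^2 - 16x
D^2 f = -4x^2 + (21/2)x - 16
D^3 f = -8x + 21/2
matching coefficients of g against c_0 f + c_1 Df + … from the top degree down determines the c_i
solution: c_0 = 2, c_1 = 2, c_2 = 3/2, c_3 = -1


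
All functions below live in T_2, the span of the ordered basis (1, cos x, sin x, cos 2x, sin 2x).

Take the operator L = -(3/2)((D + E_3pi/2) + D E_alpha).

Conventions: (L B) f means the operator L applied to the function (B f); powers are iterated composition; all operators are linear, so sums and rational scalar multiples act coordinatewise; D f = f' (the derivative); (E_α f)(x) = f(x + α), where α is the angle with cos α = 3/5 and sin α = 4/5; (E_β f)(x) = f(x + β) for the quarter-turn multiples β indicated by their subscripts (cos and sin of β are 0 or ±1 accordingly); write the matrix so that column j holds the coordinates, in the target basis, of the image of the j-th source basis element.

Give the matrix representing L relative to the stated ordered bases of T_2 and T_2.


image of 1: -3/2
image of cos x: (6/5)cos x + (9/10)sin x
image of sin x: -(9/10)cos x + (6/5)sin x
image of cos 2x: (219/50)cos 2x + (54/25)sin 2x
image of sin 2x: -(54/25)cos 2x + (219/50)sin 2x
each image's coordinates form column j of the matrix

the matrix is [[-3/2, 0, 0, 0, 0]; [0, 6/5, -9/10, 0, 0]; [0, 9/10, 6/5, 0, 0]; [0, 0, 0, 219/50, -54/25]; [0, 0, 0, 54/25, 219/50]] (rows listed top to bottom)


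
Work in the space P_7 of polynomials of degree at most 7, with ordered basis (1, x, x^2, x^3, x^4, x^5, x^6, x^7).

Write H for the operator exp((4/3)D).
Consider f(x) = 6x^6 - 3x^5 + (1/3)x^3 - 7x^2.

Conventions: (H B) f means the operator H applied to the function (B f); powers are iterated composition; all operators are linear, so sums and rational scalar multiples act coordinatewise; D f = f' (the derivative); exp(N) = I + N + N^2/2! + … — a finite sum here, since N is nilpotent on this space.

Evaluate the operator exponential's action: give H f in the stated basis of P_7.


the image equals g(x) = 6x^6 + 45x^5 + 140x^4 + (2083/9)x^3 + (623/3)x^2 + (2360/27)x + 2288/243

order-1 term: 48x^5 - 20x^4 + (4/3)x^2 - (56/3)x
order-2 term: 160x^4 - (160/3)x^3 + (16/9)x - 112/9
order-3 term: (2560/9)x^3 - (640/9)x^2 + 64/81
order-4 term: (2560/9)x^2 - (1280/27)x
order-5 term: (4096/27)x - 1024/81
order-6 term: 8192/243
the series for exp((4/3)D) f terminates at order 6
exp((4/3)D) f = 6x^6 + 45x^5 + 140x^4 + (2083/9)x^3 + (623/3)x^2 + (2360/27)x + 2288/243


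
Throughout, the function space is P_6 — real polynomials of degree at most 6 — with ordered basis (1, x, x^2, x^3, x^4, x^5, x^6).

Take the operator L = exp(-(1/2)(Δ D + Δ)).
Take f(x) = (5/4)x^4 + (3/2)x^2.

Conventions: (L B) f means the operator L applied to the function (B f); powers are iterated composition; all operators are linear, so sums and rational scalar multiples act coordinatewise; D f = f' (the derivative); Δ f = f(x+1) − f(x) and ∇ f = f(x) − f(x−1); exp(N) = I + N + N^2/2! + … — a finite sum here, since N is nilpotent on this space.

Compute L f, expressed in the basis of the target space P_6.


the result is g(x) = (5/4)x^4 - (5/2)x^3 - (63/8)x^2 - (7/8)x + 365/64

order-1 term: -(5/2)x^3 - (45/4)x^2 - (23/2)x - 43/8
order-2 term: (15/8)x^2 + (45/4)x + 221/16
order-3 term: -(5/8)x - 45/16
order-4 term: 5/64
the series for exp(-(1/2)(Δ D + Δ)) f terminates at order 4
exp(-(1/2)(Δ D + Δ)) f = (5/4)x^4 - (5/2)x^3 - (63/8)x^2 - (7/8)x + 365/64


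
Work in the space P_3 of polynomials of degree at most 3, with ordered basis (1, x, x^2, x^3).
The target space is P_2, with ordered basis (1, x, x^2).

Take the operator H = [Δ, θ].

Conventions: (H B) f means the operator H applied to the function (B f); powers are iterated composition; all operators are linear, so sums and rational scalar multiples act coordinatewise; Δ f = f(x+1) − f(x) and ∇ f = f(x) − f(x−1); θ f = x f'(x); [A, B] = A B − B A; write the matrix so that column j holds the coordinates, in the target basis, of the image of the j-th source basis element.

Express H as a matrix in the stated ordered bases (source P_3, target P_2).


the matrix is [[0, 1, 2, 3]; [0, 0, 2, 6]; [0, 0, 0, 3]] (rows listed top to bottom)

image of 1: 0
image of x: 1
image of x^2: 2x + 2
image of x^3: 3x^2 + 6x + 3
each image's coordinates form column j of the matrix


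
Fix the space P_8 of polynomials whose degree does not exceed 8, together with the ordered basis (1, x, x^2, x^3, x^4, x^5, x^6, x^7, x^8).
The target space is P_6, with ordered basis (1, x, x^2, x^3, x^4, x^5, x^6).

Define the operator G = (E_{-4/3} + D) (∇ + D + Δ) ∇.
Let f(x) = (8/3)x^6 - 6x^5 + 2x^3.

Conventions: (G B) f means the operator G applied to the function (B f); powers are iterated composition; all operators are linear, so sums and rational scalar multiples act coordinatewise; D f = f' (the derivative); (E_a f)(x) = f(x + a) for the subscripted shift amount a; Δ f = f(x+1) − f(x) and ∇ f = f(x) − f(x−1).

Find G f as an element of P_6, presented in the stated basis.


the result is g(x) = 240x^4 - 1160x^3 + 4740x^2 - (78956/9)x + 158900/27

∇ f = 16x^5 - 70x^4 + (340/3)x^3 - 94x^2 + 40x - 20/3
∇ ∇ f = 80x^4 - 440x^3 + 920x^2 - 888x + 1000/3
D ∇ f = 80x^4 - 280x^3 + 340x^2 - 188x + 40
Δ ∇ f = 80x^4 - 120x^3 + 80x^2 - 48x + 16/3
(∇ + D + Δ) ∇ f = 240x^4 - 840x^3 + 1340x^2 - 1124x + 1136/3
E_{-4/3} (∇ + D + Δ) ∇ f = 240x^4 - 2120x^3 + 7260x^2 - (103076/9)x + 189248/27
D (∇ + D + Δ) ∇ f = 960x^3 - 2520x^2 + 2680x - 1124
(E_{-4/3} + D) (∇ + D + Δ) ∇ f = 240x^4 - 1160x^3 + 4740x^2 - (78956/9)x + 158900/27


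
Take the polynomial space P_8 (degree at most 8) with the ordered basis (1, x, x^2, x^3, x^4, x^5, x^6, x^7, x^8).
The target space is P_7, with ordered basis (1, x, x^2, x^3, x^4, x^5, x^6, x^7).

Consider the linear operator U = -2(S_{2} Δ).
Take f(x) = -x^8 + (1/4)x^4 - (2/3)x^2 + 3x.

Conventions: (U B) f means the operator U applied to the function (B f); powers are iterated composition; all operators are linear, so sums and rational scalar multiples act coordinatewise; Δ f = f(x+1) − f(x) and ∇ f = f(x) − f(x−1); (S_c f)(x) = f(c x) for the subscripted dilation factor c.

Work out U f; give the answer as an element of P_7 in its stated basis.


Δ f = -8x^7 - 28x^6 - 56x^5 - 70x^4 - 55x^3 - (53/2)x^2 - (25/3)x + 19/12
S_{2} Δ f = -1024x^7 - 1792x^6 - 1792x^5 - 1120x^4 - 440x^3 - 106x^2 - (50/3)x + 19/12
(-2(S_{2} Δ)) f = 2048x^7 + 3584x^6 + 3584x^5 + 2240x^4 + 880x^3 + 212x^2 + (100/3)x - 19/6

the image equals g(x) = 2048x^7 + 3584x^6 + 3584x^5 + 2240x^4 + 880x^3 + 212x^2 + (100/3)x - 19/6


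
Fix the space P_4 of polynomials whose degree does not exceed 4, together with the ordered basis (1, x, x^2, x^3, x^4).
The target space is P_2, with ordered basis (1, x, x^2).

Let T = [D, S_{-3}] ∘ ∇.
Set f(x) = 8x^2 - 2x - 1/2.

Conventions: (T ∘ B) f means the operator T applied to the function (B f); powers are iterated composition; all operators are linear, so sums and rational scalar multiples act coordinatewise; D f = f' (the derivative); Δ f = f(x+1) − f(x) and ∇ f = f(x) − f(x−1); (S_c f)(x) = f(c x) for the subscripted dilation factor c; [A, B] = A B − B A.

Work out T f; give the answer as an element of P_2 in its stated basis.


∇ f = 16x - 10
S_{-3} ∇ f = -48x - 10
D S_{-3} ∇ f = -48
D ∇ f = 16
S_{-3} D ∇ f = 16
[D, S_{-3}] ∇ f = -64

g(x) = -64
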